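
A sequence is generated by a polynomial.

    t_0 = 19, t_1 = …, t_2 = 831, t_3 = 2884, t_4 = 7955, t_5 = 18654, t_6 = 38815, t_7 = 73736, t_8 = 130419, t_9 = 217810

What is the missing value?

170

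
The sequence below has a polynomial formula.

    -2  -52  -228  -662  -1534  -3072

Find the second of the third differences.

D1: -50, -176, -434, -872, -1538
D2: -126, -258, -438, -666
D3: -132, -180, -228
D4: -48, -48

-180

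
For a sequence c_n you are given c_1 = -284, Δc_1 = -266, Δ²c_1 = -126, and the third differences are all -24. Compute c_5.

Build the table forward from the leading diagonal:
Δ³: -24  -24  -24  -24  -24
Δ²: -126  -150  -174  -198  -222
Δ: -266  -392  -542  -716  -914
c: -284  -550  -942  -1484  -2200

-2200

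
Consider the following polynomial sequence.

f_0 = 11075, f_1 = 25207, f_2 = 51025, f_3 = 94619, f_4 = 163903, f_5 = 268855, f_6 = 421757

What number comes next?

D1: 14132, 25818, 43594, 69284, 104952, 152902
D2: 11686, 17776, 25690, 35668, 47950
D3: 6090, 7914, 9978, 12282
D4: 1824, 2064, 2304
D5: 240, 240
Fifth differences constant at 240.
2304 + 240 = 2544;  12282 + 2544 = 14826;  47950 + 14826 = 62776;  152902 + 62776 = 215678;  421757 + 215678 = 637435

637435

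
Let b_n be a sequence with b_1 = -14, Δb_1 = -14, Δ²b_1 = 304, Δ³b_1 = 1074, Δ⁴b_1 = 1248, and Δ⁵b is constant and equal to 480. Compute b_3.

262

Build the table forward from the leading diagonal:
Δ⁵: 480  480  480
Δ⁴: 1248  1728  2208
Δ³: 1074  2322  4050
Δ²: 304  1378  3700
Δ: -14  290  1668
b: -14  -28  262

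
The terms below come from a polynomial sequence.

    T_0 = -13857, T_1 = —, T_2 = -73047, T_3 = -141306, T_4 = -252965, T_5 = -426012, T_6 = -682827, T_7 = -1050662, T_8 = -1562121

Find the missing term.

Using the last 7 terms:
-68259  -111659  -173047  -256815  -367835  -511459
-43400  -61388  -83768  -111020  -143624
-17988  -22380  -27252  -32604
-4392  -4872  -5352
-480  -480
Constant fifth difference = -480.
Extend backward: -4392 + 480 = -3912;  -17988 + 3912 = -14076;  -43400 + 14076 = -29324;  -68259 + 29324 = -38935;  -73047 + 38935 = -34112

-34112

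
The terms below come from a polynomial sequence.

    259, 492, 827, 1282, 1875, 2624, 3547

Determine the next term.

4662

D1: 233, 335, 455, 593, 749, 923
D2: 102, 120, 138, 156, 174
D3: 18, 18, 18, 18
The third differences are constant (18).
174 + 18 = 192;  923 + 192 = 1115;  3547 + 1115 = 4662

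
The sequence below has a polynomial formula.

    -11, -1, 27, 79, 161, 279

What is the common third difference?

6

First differences: 10, 28, 52, 82, 118
Second differences: 18, 24, 30, 36
Third differences: 6, 6, 6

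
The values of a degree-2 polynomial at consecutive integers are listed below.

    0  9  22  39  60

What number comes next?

9, 13, 17, 21
4, 4, 4
Constant second difference = 4, so extend:
21 + 4 = 25;  60 + 25 = 85

85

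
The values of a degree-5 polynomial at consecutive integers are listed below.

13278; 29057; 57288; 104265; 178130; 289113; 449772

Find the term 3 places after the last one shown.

15779, 28231, 46977, 73865, 110983, 160659
12452, 18746, 26888, 37118, 49676
6294, 8142, 10230, 12558
1848, 2088, 2328
240, 240
Fifth differences constant at 240.
2328 + 240 = 2568;  12558 + 2568 = 15126;  49676 + 15126 = 64802;  160659 + 64802 = 225461;  449772 + 225461 = 675233
2568 + 240 = 2808;  15126 + 2808 = 17934;  64802 + 17934 = 82736;  225461 + 82736 = 308197;  675233 + 308197 = 983430
2808 + 240 = 3048;  17934 + 3048 = 20982;  82736 + 20982 = 103718;  308197 + 103718 = 411915;  983430 + 411915 = 1395345

1395345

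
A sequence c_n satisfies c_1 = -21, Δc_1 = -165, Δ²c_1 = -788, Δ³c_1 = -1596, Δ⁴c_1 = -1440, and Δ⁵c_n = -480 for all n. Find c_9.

Build the table forward from the leading diagonal:
Δ⁵: -480, -480, -480, -480, -480, -480, -480, -480, -480
Δ⁴: -1440, -1920, -2400, -2880, -3360, -3840, -4320, -4800, -5280
Δ³: -1596, -3036, -4956, -7356, -10236, -13596, -17436, -21756, -26556
Δ²: -788, -2384, -5420, -10376, -17732, -27968, -41564, -59000, -80756
Δ: -165, -953, -3337, -8757, -19133, -36865, -64833, -106397, -165397
c: -21, -186, -1139, -4476, -13233, -32366, -69231, -134064, -240461

-240461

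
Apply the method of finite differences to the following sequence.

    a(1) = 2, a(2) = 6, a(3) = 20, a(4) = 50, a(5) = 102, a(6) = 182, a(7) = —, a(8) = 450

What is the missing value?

296

Using the first 6 terms:
Δ: 4  14  30  52  80
Δ²: 10  16  22  28
Δ³: 6  6  6
Constant third difference = 6.
Extend forward: 28 + 6 = 34;  80 + 34 = 114;  182 + 114 = 296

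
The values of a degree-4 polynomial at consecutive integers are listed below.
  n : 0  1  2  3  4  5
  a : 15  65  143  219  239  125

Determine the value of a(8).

D1: 50, 78, 76, 20, -114
D2: 28, -2, -56, -134
D3: -30, -54, -78
D4: -24, -24
The fourth differences are constant (-24).
-78 − 24 = -102;  -134 − 102 = -236;  -114 − 236 = -350;  125 − 350 = -225
-102 − 24 = -126;  -236 − 126 = -362;  -350 − 362 = -712;  -225 − 712 = -937
-126 − 24 = -150;  -362 − 150 = -512;  -712 − 512 = -1224;  -937 − 1224 = -2161

-2161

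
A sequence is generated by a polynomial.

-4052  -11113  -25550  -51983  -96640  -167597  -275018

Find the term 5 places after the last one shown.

-1891223

D1: -7061, -14437, -26433, -44657, -70957, -107421
D2: -7376, -11996, -18224, -26300, -36464
D3: -4620, -6228, -8076, -10164
D4: -1608, -1848, -2088
D5: -240, -240
Constant fifth difference = -240, so extend:
-2088 − 240 = -2328;  -10164 − 2328 = -12492;  -36464 − 12492 = -48956;  -107421 − 48956 = -156377;  -275018 − 156377 = -431395
-2328 − 240 = -2568;  -12492 − 2568 = -15060;  -48956 − 15060 = -64016;  -156377 − 64016 = -220393;  -431395 − 220393 = -651788
-2568 − 240 = -2808;  -15060 − 2808 = -17868;  -64016 − 17868 = -81884;  -220393 − 81884 = -302277;  -651788 − 302277 = -954065
-2808 − 240 = -3048;  -17868 − 3048 = -20916;  -81884 − 20916 = -102800;  -302277 − 102800 = -405077;  -954065 − 405077 = -1359142
-3048 − 240 = -3288;  -20916 − 3288 = -24204;  -102800 − 24204 = -127004;  -405077 − 127004 = -532081;  -1359142 − 532081 = -1891223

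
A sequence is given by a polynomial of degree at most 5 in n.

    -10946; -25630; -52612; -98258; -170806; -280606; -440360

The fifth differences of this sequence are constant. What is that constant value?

-240

First differences: -14684, -26982, -45646, -72548, -109800, -159754
Second differences: -12298, -18664, -26902, -37252, -49954
Third differences: -6366, -8238, -10350, -12702
Fourth differences: -1872, -2112, -2352
Fifth differences: -240, -240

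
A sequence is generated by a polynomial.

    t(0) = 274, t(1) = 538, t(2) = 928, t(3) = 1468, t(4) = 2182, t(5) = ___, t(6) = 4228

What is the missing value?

3094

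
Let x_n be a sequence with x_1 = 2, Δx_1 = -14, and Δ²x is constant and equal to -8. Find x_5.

-102

Build the table forward from the leading diagonal:
Δ²: -8, -8, -8, -8, -8
Δ: -14, -22, -30, -38, -46
x: 2, -12, -34, -64, -102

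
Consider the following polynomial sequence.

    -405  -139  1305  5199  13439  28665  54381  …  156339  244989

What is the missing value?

95075

Using the first 7 terms:
Δ: 266, 1444, 3894, 8240, 15226, 25716
Δ²: 1178, 2450, 4346, 6986, 10490
Δ³: 1272, 1896, 2640, 3504
Δ⁴: 624, 744, 864
Δ⁵: 120, 120
Constant fifth difference = 120.
Extend forward: 864 + 120 = 984;  3504 + 984 = 4488;  10490 + 4488 = 14978;  25716 + 14978 = 40694;  54381 + 40694 = 95075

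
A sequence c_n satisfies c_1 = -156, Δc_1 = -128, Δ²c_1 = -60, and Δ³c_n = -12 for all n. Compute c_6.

Build the table forward from the leading diagonal:
Δ³: -12  -12  -12  -12  -12  -12
Δ²: -60  -72  -84  -96  -108  -120
Δ: -128  -188  -260  -344  -440  -548
c: -156  -284  -472  -732  -1076  -1516

-1516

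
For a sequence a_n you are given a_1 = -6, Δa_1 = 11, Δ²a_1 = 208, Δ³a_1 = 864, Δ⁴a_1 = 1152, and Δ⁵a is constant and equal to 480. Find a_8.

Build the table forward from the leading diagonal:
D5: 480  480  480  480  480  480  480  480
D4: 1152  1632  2112  2592  3072  3552  4032  4512
D3: 864  2016  3648  5760  8352  11424  14976  19008
D2: 208  1072  3088  6736  12496  20848  32272  47248
D1: 11  219  1291  4379  11115  23611  44459  76731
a: -6  5  224  1515  5894  17009  40620  85079

85079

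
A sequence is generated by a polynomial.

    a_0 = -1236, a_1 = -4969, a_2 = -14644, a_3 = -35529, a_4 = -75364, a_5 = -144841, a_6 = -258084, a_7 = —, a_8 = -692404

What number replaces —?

-433129

Using the first 7 terms:
-3733, -9675, -20885, -39835, -69477, -113243
-5942, -11210, -18950, -29642, -43766
-5268, -7740, -10692, -14124
-2472, -2952, -3432
-480, -480
Constant fifth difference = -480.
Extend forward: -3432 − 480 = -3912;  -14124 − 3912 = -18036;  -43766 − 18036 = -61802;  -113243 − 61802 = -175045;  -258084 − 175045 = -433129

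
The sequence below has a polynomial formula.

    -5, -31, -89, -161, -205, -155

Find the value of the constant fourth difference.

Δ: -26, -58, -72, -44, 50
Δ²: -32, -14, 28, 94
Δ³: 18, 42, 66
Δ⁴: 24, 24

24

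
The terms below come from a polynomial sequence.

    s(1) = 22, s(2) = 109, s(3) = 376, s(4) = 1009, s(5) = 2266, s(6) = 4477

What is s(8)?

13441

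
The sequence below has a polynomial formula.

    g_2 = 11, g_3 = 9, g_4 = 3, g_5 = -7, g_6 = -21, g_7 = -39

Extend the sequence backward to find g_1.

9

First differences: -2  -6  -10  -14  -18
Second differences: -4  -4  -4  -4
The second differences are constant at -4.
Work back: -2 + 4 = 2;  11 − 2 = 9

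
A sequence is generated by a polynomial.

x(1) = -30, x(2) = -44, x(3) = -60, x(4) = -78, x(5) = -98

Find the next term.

-120

Δ: -14, -16, -18, -20
Δ²: -2, -2, -2
Constant second difference = -2, so extend:
-20 − 2 = -22;  -98 − 22 = -120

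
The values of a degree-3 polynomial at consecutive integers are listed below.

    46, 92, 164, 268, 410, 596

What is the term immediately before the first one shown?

Δ: 46, 72, 104, 142, 186
Δ²: 26, 32, 38, 44
Δ³: 6, 6, 6
The third differences are constant at 6.
Work back: 26 − 6 = 20;  46 − 20 = 26;  46 − 26 = 20

20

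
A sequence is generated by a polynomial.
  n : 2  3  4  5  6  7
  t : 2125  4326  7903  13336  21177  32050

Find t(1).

892

2201, 3577, 5433, 7841, 10873
1376, 1856, 2408, 3032
480, 552, 624
72, 72
The fourth differences are constant at 72.
Work back: 480 − 72 = 408;  1376 − 408 = 968;  2201 − 968 = 1233;  2125 − 1233 = 892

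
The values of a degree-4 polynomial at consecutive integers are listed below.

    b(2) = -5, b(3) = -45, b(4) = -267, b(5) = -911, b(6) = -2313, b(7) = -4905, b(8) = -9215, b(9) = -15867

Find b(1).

D1: -40, -222, -644, -1402, -2592, -4310, -6652
D2: -182, -422, -758, -1190, -1718, -2342
D3: -240, -336, -432, -528, -624
D4: -96, -96, -96, -96
The fourth differences are constant at -96.
Work back: -240 + 96 = -144;  -182 + 144 = -38;  -40 + 38 = -2;  -5 + 2 = -3

-3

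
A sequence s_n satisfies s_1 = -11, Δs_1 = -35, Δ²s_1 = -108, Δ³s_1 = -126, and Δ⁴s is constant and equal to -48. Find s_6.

Build the table forward from the leading diagonal:
Δ⁴: -48, -48, -48, -48, -48, -48
Δ³: -126, -174, -222, -270, -318, -366
Δ²: -108, -234, -408, -630, -900, -1218
Δ: -35, -143, -377, -785, -1415, -2315
s: -11, -46, -189, -566, -1351, -2766

-2766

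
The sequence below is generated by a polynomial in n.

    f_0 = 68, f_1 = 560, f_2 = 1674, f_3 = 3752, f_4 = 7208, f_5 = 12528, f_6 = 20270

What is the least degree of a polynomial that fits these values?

4

First differences: 492, 1114, 2078, 3456, 5320, 7742
Second differences: 622, 964, 1378, 1864, 2422
Third differences: 342, 414, 486, 558
Fourth differences: 72, 72, 72
The fourth differences are constant, so the polynomial has degree 4.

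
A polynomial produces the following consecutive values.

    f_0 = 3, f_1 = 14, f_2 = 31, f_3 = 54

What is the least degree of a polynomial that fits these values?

D1: 11, 17, 23
D2: 6, 6
The second differences are constant, so the polynomial has degree 2.

2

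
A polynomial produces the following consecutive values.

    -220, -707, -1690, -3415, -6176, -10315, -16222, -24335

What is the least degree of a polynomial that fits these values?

4

First differences: -487, -983, -1725, -2761, -4139, -5907, -8113
Second differences: -496, -742, -1036, -1378, -1768, -2206
Third differences: -246, -294, -342, -390, -438
Fourth differences: -48, -48, -48, -48
The fourth differences are constant, so the polynomial has degree 4.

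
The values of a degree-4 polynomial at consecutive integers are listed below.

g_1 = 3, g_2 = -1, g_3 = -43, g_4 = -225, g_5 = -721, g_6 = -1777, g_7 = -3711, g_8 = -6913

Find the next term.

First differences: -4 , -42 , -182 , -496 , -1056 , -1934 , -3202
Second differences: -38 , -140 , -314 , -560 , -878 , -1268
Third differences: -102 , -174 , -246 , -318 , -390
Fourth differences: -72 , -72 , -72 , -72
The fourth differences are constant (-72).
-390 − 72 = -462;  -1268 − 462 = -1730;  -3202 − 1730 = -4932;  -6913 − 4932 = -11845

-11845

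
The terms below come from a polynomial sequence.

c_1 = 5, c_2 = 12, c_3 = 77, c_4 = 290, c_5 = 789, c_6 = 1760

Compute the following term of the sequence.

3437

D1: 7, 65, 213, 499, 971
D2: 58, 148, 286, 472
D3: 90, 138, 186
D4: 48, 48
Fourth differences constant at 48.
186 + 48 = 234;  472 + 234 = 706;  971 + 706 = 1677;  1760 + 1677 = 3437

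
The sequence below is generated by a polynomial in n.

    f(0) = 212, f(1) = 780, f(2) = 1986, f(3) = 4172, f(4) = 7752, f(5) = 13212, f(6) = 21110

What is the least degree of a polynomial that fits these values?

4

568, 1206, 2186, 3580, 5460, 7898
638, 980, 1394, 1880, 2438
342, 414, 486, 558
72, 72, 72
The fourth differences are constant, so the polynomial has degree 4.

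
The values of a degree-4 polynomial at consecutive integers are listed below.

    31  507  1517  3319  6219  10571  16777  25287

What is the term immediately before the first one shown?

D1: 476, 1010, 1802, 2900, 4352, 6206, 8510
D2: 534, 792, 1098, 1452, 1854, 2304
D3: 258, 306, 354, 402, 450
D4: 48, 48, 48, 48
The fourth differences are constant at 48.
Work back: 258 − 48 = 210;  534 − 210 = 324;  476 − 324 = 152;  31 − 152 = -121

-121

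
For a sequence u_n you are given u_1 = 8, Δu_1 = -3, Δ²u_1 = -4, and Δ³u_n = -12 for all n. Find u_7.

Build the table forward from the leading diagonal:
D3: -12  -12  -12  -12  -12  -12  -12
D2: -4  -16  -28  -40  -52  -64  -76
D1: -3  -7  -23  -51  -91  -143  -207
u: 8  5  -2  -25  -76  -167  -310

-310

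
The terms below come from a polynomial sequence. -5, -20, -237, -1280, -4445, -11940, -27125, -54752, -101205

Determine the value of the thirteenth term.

D1: -15  -217  -1043  -3165  -7495  -15185  -27627  -46453
D2: -202  -826  -2122  -4330  -7690  -12442  -18826
D3: -624  -1296  -2208  -3360  -4752  -6384
D4: -672  -912  -1152  -1392  -1632
D5: -240  -240  -240  -240
The fifth differences are constant (-240).
-1632 − 240 = -1872;  -6384 − 1872 = -8256;  -18826 − 8256 = -27082;  -46453 − 27082 = -73535;  -101205 − 73535 = -174740
-1872 − 240 = -2112;  -8256 − 2112 = -10368;  -27082 − 10368 = -37450;  -73535 − 37450 = -110985;  -174740 − 110985 = -285725
-2112 − 240 = -2352;  -10368 − 2352 = -12720;  -37450 − 12720 = -50170;  -110985 − 50170 = -161155;  -285725 − 161155 = -446880
-2352 − 240 = -2592;  -12720 − 2592 = -15312;  -50170 − 15312 = -65482;  -161155 − 65482 = -226637;  -446880 − 226637 = -673517

-673517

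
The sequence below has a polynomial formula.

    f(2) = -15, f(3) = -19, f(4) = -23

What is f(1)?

-11

D1: -4, -4
The first differences are constant at -4.
Work back: -15 + 4 = -11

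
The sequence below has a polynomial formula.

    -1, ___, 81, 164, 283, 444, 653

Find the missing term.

Using the last 5 terms:
83, 119, 161, 209
36, 42, 48
6, 6
Constant third difference = 6.
Extend backward: 36 − 6 = 30;  83 − 30 = 53;  81 − 53 = 28

28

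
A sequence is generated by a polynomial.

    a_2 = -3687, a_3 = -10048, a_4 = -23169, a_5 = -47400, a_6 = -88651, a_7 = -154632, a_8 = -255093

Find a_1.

D1: -6361, -13121, -24231, -41251, -65981, -100461
D2: -6760, -11110, -17020, -24730, -34480
D3: -4350, -5910, -7710, -9750
D4: -1560, -1800, -2040
D5: -240, -240
The fifth differences are constant at -240.
Work back: -1560 + 240 = -1320;  -4350 + 1320 = -3030;  -6760 + 3030 = -3730;  -6361 + 3730 = -2631;  -3687 + 2631 = -1056

-1056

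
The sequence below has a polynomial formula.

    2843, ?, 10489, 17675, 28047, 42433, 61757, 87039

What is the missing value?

Using the last 6 terms:
7186  10372  14386  19324  25282
3186  4014  4938  5958
828  924  1020
96  96
Constant fourth difference = 96.
Extend backward: 828 − 96 = 732;  3186 − 732 = 2454;  7186 − 2454 = 4732;  10489 − 4732 = 5757

5757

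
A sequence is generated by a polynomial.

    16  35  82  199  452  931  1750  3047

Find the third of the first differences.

Δ: 19, 47, 117, 253, 479, 819, 1297
Δ²: 28, 70, 136, 226, 340, 478
Δ³: 42, 66, 90, 114, 138
Δ⁴: 24, 24, 24, 24

117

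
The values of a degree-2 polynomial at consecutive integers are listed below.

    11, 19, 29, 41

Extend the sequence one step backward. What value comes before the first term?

5

Δ: 8, 10, 12
Δ²: 2, 2
The second differences are constant at 2.
Work back: 8 − 2 = 6;  11 − 6 = 5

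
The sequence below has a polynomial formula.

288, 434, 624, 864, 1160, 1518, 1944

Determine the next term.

2444

First differences: 146  190  240  296  358  426
Second differences: 44  50  56  62  68
Third differences: 6  6  6  6
Third differences constant at 6.
68 + 6 = 74;  426 + 74 = 500;  1944 + 500 = 2444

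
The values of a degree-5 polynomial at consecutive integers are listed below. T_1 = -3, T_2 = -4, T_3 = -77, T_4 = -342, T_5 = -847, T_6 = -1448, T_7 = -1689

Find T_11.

27707

Δ: -1  -73  -265  -505  -601  -241
Δ²: -72  -192  -240  -96  360
Δ³: -120  -48  144  456
Δ⁴: 72  192  312
Δ⁵: 120  120
Fifth differences constant at 120.
312 + 120 = 432;  456 + 432 = 888;  360 + 888 = 1248;  -241 + 1248 = 1007;  -1689 + 1007 = -682
432 + 120 = 552;  888 + 552 = 1440;  1248 + 1440 = 2688;  1007 + 2688 = 3695;  -682 + 3695 = 3013
552 + 120 = 672;  1440 + 672 = 2112;  2688 + 2112 = 4800;  3695 + 4800 = 8495;  3013 + 8495 = 11508
672 + 120 = 792;  2112 + 792 = 2904;  4800 + 2904 = 7704;  8495 + 7704 = 16199;  11508 + 16199 = 27707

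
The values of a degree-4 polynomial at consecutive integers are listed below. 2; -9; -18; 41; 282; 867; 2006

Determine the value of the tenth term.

11567

-11, -9, 59, 241, 585, 1139
2, 68, 182, 344, 554
66, 114, 162, 210
48, 48, 48
Fourth differences constant at 48.
210 + 48 = 258;  554 + 258 = 812;  1139 + 812 = 1951;  2006 + 1951 = 3957
258 + 48 = 306;  812 + 306 = 1118;  1951 + 1118 = 3069;  3957 + 3069 = 7026
306 + 48 = 354;  1118 + 354 = 1472;  3069 + 1472 = 4541;  7026 + 4541 = 11567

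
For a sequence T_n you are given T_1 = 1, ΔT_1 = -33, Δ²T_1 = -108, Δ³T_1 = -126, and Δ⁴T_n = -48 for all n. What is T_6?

-2744

Build the table forward from the leading diagonal:
Δ⁴: -48, -48, -48, -48, -48, -48
Δ³: -126, -174, -222, -270, -318, -366
Δ²: -108, -234, -408, -630, -900, -1218
Δ: -33, -141, -375, -783, -1413, -2313
T: 1, -32, -173, -548, -1331, -2744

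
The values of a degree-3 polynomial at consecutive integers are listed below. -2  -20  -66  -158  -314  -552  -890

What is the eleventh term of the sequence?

-3602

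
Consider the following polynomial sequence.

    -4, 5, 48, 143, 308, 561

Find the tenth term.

Δ: 9  43  95  165  253
Δ²: 34  52  70  88
Δ³: 18  18  18
Third differences constant at 18.
88 + 18 = 106;  253 + 106 = 359;  561 + 359 = 920
106 + 18 = 124;  359 + 124 = 483;  920 + 483 = 1403
124 + 18 = 142;  483 + 142 = 625;  1403 + 625 = 2028
142 + 18 = 160;  625 + 160 = 785;  2028 + 785 = 2813

2813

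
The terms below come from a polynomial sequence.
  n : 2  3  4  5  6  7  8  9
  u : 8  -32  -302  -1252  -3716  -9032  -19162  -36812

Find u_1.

First differences: -40, -270, -950, -2464, -5316, -10130, -17650
Second differences: -230, -680, -1514, -2852, -4814, -7520
Third differences: -450, -834, -1338, -1962, -2706
Fourth differences: -384, -504, -624, -744
Fifth differences: -120, -120, -120
The fifth differences are constant at -120.
Work back: -384 + 120 = -264;  -450 + 264 = -186;  -230 + 186 = -44;  -40 + 44 = 4;  8 − 4 = 4

4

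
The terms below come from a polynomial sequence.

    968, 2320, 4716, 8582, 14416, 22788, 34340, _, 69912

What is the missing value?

Using the first 7 terms:
First differences: 1352, 2396, 3866, 5834, 8372, 11552
Second differences: 1044, 1470, 1968, 2538, 3180
Third differences: 426, 498, 570, 642
Fourth differences: 72, 72, 72
Constant fourth difference = 72.
Extend forward: 642 + 72 = 714;  3180 + 714 = 3894;  11552 + 3894 = 15446;  34340 + 15446 = 49786

49786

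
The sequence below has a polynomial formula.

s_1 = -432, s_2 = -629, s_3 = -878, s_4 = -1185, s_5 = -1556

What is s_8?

-3113

D1: -197, -249, -307, -371
D2: -52, -58, -64
D3: -6, -6
Constant third difference = -6, so extend:
-64 − 6 = -70;  -371 − 70 = -441;  -1556 − 441 = -1997
-70 − 6 = -76;  -441 − 76 = -517;  -1997 − 517 = -2514
-76 − 6 = -82;  -517 − 82 = -599;  -2514 − 599 = -3113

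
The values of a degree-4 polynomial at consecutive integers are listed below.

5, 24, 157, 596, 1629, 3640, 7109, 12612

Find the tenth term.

32504

First differences: 19 , 133 , 439 , 1033 , 2011 , 3469 , 5503
Second differences: 114 , 306 , 594 , 978 , 1458 , 2034
Third differences: 192 , 288 , 384 , 480 , 576
Fourth differences: 96 , 96 , 96 , 96
Constant fourth difference = 96, so extend:
576 + 96 = 672;  2034 + 672 = 2706;  5503 + 2706 = 8209;  12612 + 8209 = 20821
672 + 96 = 768;  2706 + 768 = 3474;  8209 + 3474 = 11683;  20821 + 11683 = 32504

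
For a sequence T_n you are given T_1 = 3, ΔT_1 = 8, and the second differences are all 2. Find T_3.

21

Build the table forward from the leading diagonal:
Δ²: 2  2  2
Δ: 8  10  12
T: 3  11  21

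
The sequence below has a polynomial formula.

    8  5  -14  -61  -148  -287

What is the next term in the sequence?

-490

-3  -19  -47  -87  -139
-16  -28  -40  -52
-12  -12  -12
Third differences constant at -12.
-52 − 12 = -64;  -139 − 64 = -203;  -287 − 203 = -490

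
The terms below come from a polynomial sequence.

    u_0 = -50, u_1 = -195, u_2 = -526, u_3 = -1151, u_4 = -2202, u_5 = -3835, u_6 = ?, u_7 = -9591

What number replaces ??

Using the first 6 terms:
D1: -145  -331  -625  -1051  -1633
D2: -186  -294  -426  -582
D3: -108  -132  -156
D4: -24  -24
Constant fourth difference = -24.
Extend forward: -156 − 24 = -180;  -582 − 180 = -762;  -1633 − 762 = -2395;  -3835 − 2395 = -6230

-6230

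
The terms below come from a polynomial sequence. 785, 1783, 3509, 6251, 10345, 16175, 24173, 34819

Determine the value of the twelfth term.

First differences: 998  1726  2742  4094  5830  7998  10646
Second differences: 728  1016  1352  1736  2168  2648
Third differences: 288  336  384  432  480
Fourth differences: 48  48  48  48
The fourth differences are constant (48).
480 + 48 = 528;  2648 + 528 = 3176;  10646 + 3176 = 13822;  34819 + 13822 = 48641
528 + 48 = 576;  3176 + 576 = 3752;  13822 + 3752 = 17574;  48641 + 17574 = 66215
576 + 48 = 624;  3752 + 624 = 4376;  17574 + 4376 = 21950;  66215 + 21950 = 88165
624 + 48 = 672;  4376 + 672 = 5048;  21950 + 5048 = 26998;  88165 + 26998 = 115163

115163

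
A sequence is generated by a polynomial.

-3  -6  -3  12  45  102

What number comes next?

189

D1: -3  3  15  33  57
D2: 6  12  18  24
D3: 6  6  6
The third differences are constant (6).
24 + 6 = 30;  57 + 30 = 87;  102 + 87 = 189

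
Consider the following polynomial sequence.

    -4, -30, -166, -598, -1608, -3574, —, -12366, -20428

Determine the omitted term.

-6970

Using the first 6 terms:
Δ: -26  -136  -432  -1010  -1966
Δ²: -110  -296  -578  -956
Δ³: -186  -282  -378
Δ⁴: -96  -96
Constant fourth difference = -96.
Extend forward: -378 − 96 = -474;  -956 − 474 = -1430;  -1966 − 1430 = -3396;  -3574 − 3396 = -6970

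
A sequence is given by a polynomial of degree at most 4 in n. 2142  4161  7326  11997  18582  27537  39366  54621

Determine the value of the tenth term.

Δ: 2019 , 3165 , 4671 , 6585 , 8955 , 11829 , 15255
Δ²: 1146 , 1506 , 1914 , 2370 , 2874 , 3426
Δ³: 360 , 408 , 456 , 504 , 552
Δ⁴: 48 , 48 , 48 , 48
Fourth differences constant at 48.
552 + 48 = 600;  3426 + 600 = 4026;  15255 + 4026 = 19281;  54621 + 19281 = 73902
600 + 48 = 648;  4026 + 648 = 4674;  19281 + 4674 = 23955;  73902 + 23955 = 97857

97857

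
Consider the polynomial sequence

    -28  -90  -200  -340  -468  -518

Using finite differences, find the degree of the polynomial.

4

D1: -62, -110, -140, -128, -50
D2: -48, -30, 12, 78
D3: 18, 42, 66
D4: 24, 24
The fourth differences are constant, so the polynomial has degree 4.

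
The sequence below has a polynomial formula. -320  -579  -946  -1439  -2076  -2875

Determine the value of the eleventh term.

-9930

First differences: -259  -367  -493  -637  -799
Second differences: -108  -126  -144  -162
Third differences: -18  -18  -18
Constant third difference = -18, so extend:
-162 − 18 = -180;  -799 − 180 = -979;  -2875 − 979 = -3854
-180 − 18 = -198;  -979 − 198 = -1177;  -3854 − 1177 = -5031
-198 − 18 = -216;  -1177 − 216 = -1393;  -5031 − 1393 = -6424
-216 − 18 = -234;  -1393 − 234 = -1627;  -6424 − 1627 = -8051
-234 − 18 = -252;  -1627 − 252 = -1879;  -8051 − 1879 = -9930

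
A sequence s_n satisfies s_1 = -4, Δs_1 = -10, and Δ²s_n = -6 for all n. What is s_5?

-80

Build the table forward from the leading diagonal:
Δ²: -6, -6, -6, -6, -6
Δ: -10, -16, -22, -28, -34
s: -4, -14, -30, -52, -80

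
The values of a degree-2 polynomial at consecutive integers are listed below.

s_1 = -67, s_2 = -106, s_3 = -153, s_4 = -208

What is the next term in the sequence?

-271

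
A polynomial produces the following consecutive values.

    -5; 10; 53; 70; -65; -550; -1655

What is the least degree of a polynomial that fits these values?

4

Δ: 15, 43, 17, -135, -485, -1105
Δ²: 28, -26, -152, -350, -620
Δ³: -54, -126, -198, -270
Δ⁴: -72, -72, -72
The fourth differences are constant, so the polynomial has degree 4.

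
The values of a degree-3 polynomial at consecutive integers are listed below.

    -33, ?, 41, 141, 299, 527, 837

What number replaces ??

Using the last 5 terms:
Δ: 100, 158, 228, 310
Δ²: 58, 70, 82
Δ³: 12, 12
Constant third difference = 12.
Extend backward: 58 − 12 = 46;  100 − 46 = 54;  41 − 54 = -13

-13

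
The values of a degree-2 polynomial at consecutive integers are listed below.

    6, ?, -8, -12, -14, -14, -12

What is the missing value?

-2

Using the last 5 terms:
Δ: -4  -2  0  2
Δ²: 2  2  2
Constant second difference = 2.
Extend backward: -4 − 2 = -6;  -8 + 6 = -2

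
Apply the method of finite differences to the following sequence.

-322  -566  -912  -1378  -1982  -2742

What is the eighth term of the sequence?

-4802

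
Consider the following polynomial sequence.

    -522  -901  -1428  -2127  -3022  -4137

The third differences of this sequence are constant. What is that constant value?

-24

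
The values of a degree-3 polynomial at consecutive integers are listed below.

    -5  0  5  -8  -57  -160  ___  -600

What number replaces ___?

Using the first 6 terms:
First differences: 5  5  -13  -49  -103
Second differences: 0  -18  -36  -54
Third differences: -18  -18  -18
Constant third difference = -18.
Extend forward: -54 − 18 = -72;  -103 − 72 = -175;  -160 − 175 = -335

-335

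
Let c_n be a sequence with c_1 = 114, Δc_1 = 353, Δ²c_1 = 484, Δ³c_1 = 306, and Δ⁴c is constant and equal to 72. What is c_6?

10139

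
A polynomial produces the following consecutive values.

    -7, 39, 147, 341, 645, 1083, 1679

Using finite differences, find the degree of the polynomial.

46, 108, 194, 304, 438, 596
62, 86, 110, 134, 158
24, 24, 24, 24
The third differences are constant, so the polynomial has degree 3.

3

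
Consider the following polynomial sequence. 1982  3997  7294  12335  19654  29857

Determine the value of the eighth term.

2015, 3297, 5041, 7319, 10203
1282, 1744, 2278, 2884
462, 534, 606
72, 72
Constant fourth difference = 72, so extend:
606 + 72 = 678;  2884 + 678 = 3562;  10203 + 3562 = 13765;  29857 + 13765 = 43622
678 + 72 = 750;  3562 + 750 = 4312;  13765 + 4312 = 18077;  43622 + 18077 = 61699

61699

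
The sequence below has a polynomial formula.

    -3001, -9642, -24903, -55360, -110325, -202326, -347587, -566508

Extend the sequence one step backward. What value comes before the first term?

-660

-6641  -15261  -30457  -54965  -92001  -145261  -218921
-8620  -15196  -24508  -37036  -53260  -73660
-6576  -9312  -12528  -16224  -20400
-2736  -3216  -3696  -4176
-480  -480  -480
The fifth differences are constant at -480.
Work back: -2736 + 480 = -2256;  -6576 + 2256 = -4320;  -8620 + 4320 = -4300;  -6641 + 4300 = -2341;  -3001 + 2341 = -660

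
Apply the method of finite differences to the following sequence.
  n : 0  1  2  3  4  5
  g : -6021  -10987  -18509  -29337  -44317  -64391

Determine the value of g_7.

-124069

D1: -4966, -7522, -10828, -14980, -20074
D2: -2556, -3306, -4152, -5094
D3: -750, -846, -942
D4: -96, -96
Fourth differences constant at -96.
-942 − 96 = -1038;  -5094 − 1038 = -6132;  -20074 − 6132 = -26206;  -64391 − 26206 = -90597
-1038 − 96 = -1134;  -6132 − 1134 = -7266;  -26206 − 7266 = -33472;  -90597 − 33472 = -124069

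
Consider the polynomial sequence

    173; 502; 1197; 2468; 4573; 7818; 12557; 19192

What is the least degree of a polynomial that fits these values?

4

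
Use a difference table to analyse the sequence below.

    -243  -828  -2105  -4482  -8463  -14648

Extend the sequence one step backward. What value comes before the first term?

-38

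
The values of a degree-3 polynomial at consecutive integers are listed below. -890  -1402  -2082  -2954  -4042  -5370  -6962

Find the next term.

Δ: -512 , -680 , -872 , -1088 , -1328 , -1592
Δ²: -168 , -192 , -216 , -240 , -264
Δ³: -24 , -24 , -24 , -24
Constant third difference = -24, so extend:
-264 − 24 = -288;  -1592 − 288 = -1880;  -6962 − 1880 = -8842

-8842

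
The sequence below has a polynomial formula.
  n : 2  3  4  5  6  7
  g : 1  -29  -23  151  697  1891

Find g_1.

7

D1: -30  6  174  546  1194
D2: 36  168  372  648
D3: 132  204  276
D4: 72  72
The fourth differences are constant at 72.
Work back: 132 − 72 = 60;  36 − 60 = -24;  -30 + 24 = -6;  1 + 6 = 7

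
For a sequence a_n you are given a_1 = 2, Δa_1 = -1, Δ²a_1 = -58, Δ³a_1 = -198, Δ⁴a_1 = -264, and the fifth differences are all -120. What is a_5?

-1406

Build the table forward from the leading diagonal:
D5: -120  -120  -120  -120  -120
D4: -264  -384  -504  -624  -744
D3: -198  -462  -846  -1350  -1974
D2: -58  -256  -718  -1564  -2914
D1: -1  -59  -315  -1033  -2597
a: 2  1  -58  -373  -1406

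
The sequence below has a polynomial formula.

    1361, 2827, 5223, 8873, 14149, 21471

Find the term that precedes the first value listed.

549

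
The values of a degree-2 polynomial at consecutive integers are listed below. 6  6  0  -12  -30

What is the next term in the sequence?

D1: 0 , -6 , -12 , -18
D2: -6 , -6 , -6
Constant second difference = -6, so extend:
-18 − 6 = -24;  -30 − 24 = -54

-54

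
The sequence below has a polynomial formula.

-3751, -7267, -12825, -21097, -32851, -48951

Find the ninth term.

-133407

-3516 , -5558 , -8272 , -11754 , -16100
-2042 , -2714 , -3482 , -4346
-672 , -768 , -864
-96 , -96
Fourth differences constant at -96.
-864 − 96 = -960;  -4346 − 960 = -5306;  -16100 − 5306 = -21406;  -48951 − 21406 = -70357
-960 − 96 = -1056;  -5306 − 1056 = -6362;  -21406 − 6362 = -27768;  -70357 − 27768 = -98125
-1056 − 96 = -1152;  -6362 − 1152 = -7514;  -27768 − 7514 = -35282;  -98125 − 35282 = -133407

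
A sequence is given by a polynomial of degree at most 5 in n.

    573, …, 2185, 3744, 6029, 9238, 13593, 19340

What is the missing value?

1178

Using the last 6 terms:
First differences: 1559, 2285, 3209, 4355, 5747
Second differences: 726, 924, 1146, 1392
Third differences: 198, 222, 246
Fourth differences: 24, 24
Constant fourth difference = 24.
Extend backward: 198 − 24 = 174;  726 − 174 = 552;  1559 − 552 = 1007;  2185 − 1007 = 1178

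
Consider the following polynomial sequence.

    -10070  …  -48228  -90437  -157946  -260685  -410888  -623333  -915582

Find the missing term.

-23453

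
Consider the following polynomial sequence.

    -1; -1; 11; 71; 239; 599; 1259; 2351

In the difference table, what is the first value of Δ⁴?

24

First differences: 0, 12, 60, 168, 360, 660, 1092
Second differences: 12, 48, 108, 192, 300, 432
Third differences: 36, 60, 84, 108, 132
Fourth differences: 24, 24, 24, 24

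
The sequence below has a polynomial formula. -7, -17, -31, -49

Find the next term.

-71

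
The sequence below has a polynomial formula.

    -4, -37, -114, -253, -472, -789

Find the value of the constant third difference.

Δ: -33, -77, -139, -219, -317
Δ²: -44, -62, -80, -98
Δ³: -18, -18, -18

-18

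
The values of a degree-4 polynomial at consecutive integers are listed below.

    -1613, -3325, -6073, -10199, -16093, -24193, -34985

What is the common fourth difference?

First differences: -1712, -2748, -4126, -5894, -8100, -10792
Second differences: -1036, -1378, -1768, -2206, -2692
Third differences: -342, -390, -438, -486
Fourth differences: -48, -48, -48

-48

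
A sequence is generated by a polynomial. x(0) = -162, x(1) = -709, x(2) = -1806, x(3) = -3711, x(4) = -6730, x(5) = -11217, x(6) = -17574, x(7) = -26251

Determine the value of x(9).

-52605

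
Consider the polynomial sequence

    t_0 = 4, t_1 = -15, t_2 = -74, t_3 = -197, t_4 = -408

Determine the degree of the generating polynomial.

D1: -19, -59, -123, -211
D2: -40, -64, -88
D3: -24, -24
The third differences are constant, so the polynomial has degree 3.

3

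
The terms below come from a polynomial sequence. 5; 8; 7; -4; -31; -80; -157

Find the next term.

-268

3, -1, -11, -27, -49, -77
-4, -10, -16, -22, -28
-6, -6, -6, -6
Constant third difference = -6, so extend:
-28 − 6 = -34;  -77 − 34 = -111;  -157 − 111 = -268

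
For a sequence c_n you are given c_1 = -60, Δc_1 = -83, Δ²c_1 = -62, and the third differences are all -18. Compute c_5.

-836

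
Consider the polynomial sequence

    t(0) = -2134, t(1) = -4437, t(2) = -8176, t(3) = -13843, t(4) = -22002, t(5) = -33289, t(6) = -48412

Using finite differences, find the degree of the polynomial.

Δ: -2303, -3739, -5667, -8159, -11287, -15123
Δ²: -1436, -1928, -2492, -3128, -3836
Δ³: -492, -564, -636, -708
Δ⁴: -72, -72, -72
The fourth differences are constant, so the polynomial has degree 4.

4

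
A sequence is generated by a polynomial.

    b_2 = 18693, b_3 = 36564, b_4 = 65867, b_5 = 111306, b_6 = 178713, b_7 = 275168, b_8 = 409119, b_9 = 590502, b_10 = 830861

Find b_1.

8558

D1: 17871  29303  45439  67407  96455  133951  181383  240359
D2: 11432  16136  21968  29048  37496  47432  58976
D3: 4704  5832  7080  8448  9936  11544
D4: 1128  1248  1368  1488  1608
D5: 120  120  120  120
The fifth differences are constant at 120.
Work back: 1128 − 120 = 1008;  4704 − 1008 = 3696;  11432 − 3696 = 7736;  17871 − 7736 = 10135;  18693 − 10135 = 8558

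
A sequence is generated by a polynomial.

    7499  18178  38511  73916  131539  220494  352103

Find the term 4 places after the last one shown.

1622239

Δ: 10679, 20333, 35405, 57623, 88955, 131609
Δ²: 9654, 15072, 22218, 31332, 42654
Δ³: 5418, 7146, 9114, 11322
Δ⁴: 1728, 1968, 2208
Δ⁵: 240, 240
Constant fifth difference = 240, so extend:
2208 + 240 = 2448;  11322 + 2448 = 13770;  42654 + 13770 = 56424;  131609 + 56424 = 188033;  352103 + 188033 = 540136
2448 + 240 = 2688;  13770 + 2688 = 16458;  56424 + 16458 = 72882;  188033 + 72882 = 260915;  540136 + 260915 = 801051
2688 + 240 = 2928;  16458 + 2928 = 19386;  72882 + 19386 = 92268;  260915 + 92268 = 353183;  801051 + 353183 = 1154234
2928 + 240 = 3168;  19386 + 3168 = 22554;  92268 + 22554 = 114822;  353183 + 114822 = 468005;  1154234 + 468005 = 1622239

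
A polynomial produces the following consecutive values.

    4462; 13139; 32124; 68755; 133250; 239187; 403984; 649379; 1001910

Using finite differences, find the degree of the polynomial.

D1: 8677, 18985, 36631, 64495, 105937, 164797, 245395, 352531
D2: 10308, 17646, 27864, 41442, 58860, 80598, 107136
D3: 7338, 10218, 13578, 17418, 21738, 26538
D4: 2880, 3360, 3840, 4320, 4800
D5: 480, 480, 480, 480
The fifth differences are constant, so the polynomial has degree 5.

5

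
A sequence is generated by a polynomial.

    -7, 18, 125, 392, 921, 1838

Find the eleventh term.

18333

First differences: 25  107  267  529  917
Second differences: 82  160  262  388
Third differences: 78  102  126
Fourth differences: 24  24
The fourth differences are constant (24).
126 + 24 = 150;  388 + 150 = 538;  917 + 538 = 1455;  1838 + 1455 = 3293
150 + 24 = 174;  538 + 174 = 712;  1455 + 712 = 2167;  3293 + 2167 = 5460
174 + 24 = 198;  712 + 198 = 910;  2167 + 910 = 3077;  5460 + 3077 = 8537
198 + 24 = 222;  910 + 222 = 1132;  3077 + 1132 = 4209;  8537 + 4209 = 12746
222 + 24 = 246;  1132 + 246 = 1378;  4209 + 1378 = 5587;  12746 + 5587 = 18333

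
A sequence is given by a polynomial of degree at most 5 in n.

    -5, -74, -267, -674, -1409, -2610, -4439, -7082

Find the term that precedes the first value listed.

6

First differences: -69  -193  -407  -735  -1201  -1829  -2643
Second differences: -124  -214  -328  -466  -628  -814
Third differences: -90  -114  -138  -162  -186
Fourth differences: -24  -24  -24  -24
The fourth differences are constant at -24.
Work back: -90 + 24 = -66;  -124 + 66 = -58;  -69 + 58 = -11;  -5 + 11 = 6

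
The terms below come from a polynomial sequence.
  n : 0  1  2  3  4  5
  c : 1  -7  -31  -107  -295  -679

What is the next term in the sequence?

Δ: -8 , -24 , -76 , -188 , -384
Δ²: -16 , -52 , -112 , -196
Δ³: -36 , -60 , -84
Δ⁴: -24 , -24
Fourth differences constant at -24.
-84 − 24 = -108;  -196 − 108 = -304;  -384 − 304 = -688;  -679 − 688 = -1367

-1367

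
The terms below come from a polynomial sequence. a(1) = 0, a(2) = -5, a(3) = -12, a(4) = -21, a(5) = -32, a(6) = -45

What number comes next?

First differences: -5  -7  -9  -11  -13
Second differences: -2  -2  -2  -2
The second differences are constant (-2).
-13 − 2 = -15;  -45 − 15 = -60

-60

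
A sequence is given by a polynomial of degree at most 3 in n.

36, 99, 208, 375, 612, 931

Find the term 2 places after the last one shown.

1863

D1: 63, 109, 167, 237, 319
D2: 46, 58, 70, 82
D3: 12, 12, 12
The third differences are constant (12).
82 + 12 = 94;  319 + 94 = 413;  931 + 413 = 1344
94 + 12 = 106;  413 + 106 = 519;  1344 + 519 = 1863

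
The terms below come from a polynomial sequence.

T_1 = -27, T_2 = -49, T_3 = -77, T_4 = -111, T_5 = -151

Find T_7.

First differences: -22, -28, -34, -40
Second differences: -6, -6, -6
Constant second difference = -6, so extend:
-40 − 6 = -46;  -151 − 46 = -197
-46 − 6 = -52;  -197 − 52 = -249

-249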